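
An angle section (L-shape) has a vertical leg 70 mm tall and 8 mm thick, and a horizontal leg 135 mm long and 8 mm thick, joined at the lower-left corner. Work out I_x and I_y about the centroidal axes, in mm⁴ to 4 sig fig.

I_x ≈ 5.810 × 10⁵ mm⁴, I_y ≈ 3.013 × 10⁶ mm⁴

Decompose the section into non-overlapping parts with the origin at the bottom-left of its bounding rectangle.
Vertical leg: 8 × 70, A = 560 mm², y = 35 mm, Ī = 228 667 mm⁴.
Horizontal leg (remainder): 127 × 8, A = 1 016 mm², y = 4 mm, Ī = 5418.67 mm⁴.
Centroid: ȳ = ΣA·y / ΣA = 15.0152 mm.
Transfer each piece to the centroidal x-axis using Ī + A·d² with d = y − 15.0152:
  vertical leg: d = 19.9848 mm → contributes +452 326 mm⁴
  horizontal leg (remainder): d = -11.0152 mm → contributes +128 695 mm⁴
Total I = 581 021 mm⁴.
For the y-axis: x̄ = 47.5152 mm.
Repeating about the centroidal y-axis gives I_y = 3 013 451 mm⁴.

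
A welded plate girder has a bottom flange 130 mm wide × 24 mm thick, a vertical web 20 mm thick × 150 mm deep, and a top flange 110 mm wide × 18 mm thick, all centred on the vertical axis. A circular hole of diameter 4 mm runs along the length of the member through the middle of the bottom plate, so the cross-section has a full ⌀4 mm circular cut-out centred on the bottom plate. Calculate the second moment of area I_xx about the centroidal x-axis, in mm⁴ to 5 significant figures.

Break the section into simple shapes (no overlaps), measuring from the bottom-left corner of the bounding box.
Bottom plate: 130 × 24, A = 3 120 mm², y = 12 mm, Ī = 149 760 mm⁴.
Web plate: 20 × 150, A = 3 000 mm², y = 99 mm, Ī = 5 625 000 mm⁴.
Top plate: 110 × 18, A = 1 980 mm², y = 183 mm, Ī = 53 460 mm⁴.
Hole (subtracted): ⌀4, A = 12.56637 mm², y = 12 mm, Ī = 12.56637 mm⁴.
Centroid: ȳ = ΣA·y / ΣA = 86.13724 mm.
Transfer each piece to the centroidal x-axis using Ī + A·d² with d = y − 86.13724:
  bottom plate: d = -74.13724 mm → contributes +17 298 310 mm⁴
  web plate: d = 12.86276 mm → contributes +6 121 352 mm⁴
  top plate: d = 96.86276 mm → contributes +18 630 601 mm⁴
  hole: d = -74.13724 mm → contributes −69081.49 mm⁴
Total I = 41 981 182 mm⁴.

I_xx ≈ 4.1981 × 10⁷ mm⁴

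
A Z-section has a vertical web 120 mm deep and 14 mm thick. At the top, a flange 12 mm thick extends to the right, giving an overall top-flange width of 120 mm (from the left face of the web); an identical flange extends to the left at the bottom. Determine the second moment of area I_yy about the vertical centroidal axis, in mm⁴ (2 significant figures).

I_yy ≈ 1.2 × 10⁷ mm⁴

Split into non-overlapping primitives; take the origin at the lower-left of the bounding box.
Web: 14 × 120, A = 1 680 mm², x = 113 mm, Ī = 27 440 mm⁴.
Top flange (beyond web): 106 × 12, A = 1 272 mm², x = 173 mm, Ī = 1 191 016 mm⁴.
Bottom flange (beyond web): 106 × 12, A = 1 272 mm², x = 53 mm, Ī = 1 191 016 mm⁴.
Centroid: x̄ = ΣA·x / ΣA = 113 mm.
Transfer each piece to the vertical centroidal axis using Ī + A·d² with d = x − 113:
  web: d = 0 mm → contributes +27 440 mm⁴
  top flange (beyond web): d = 60 mm → contributes +5 770 216 mm⁴
  bottom flange (beyond web): d = -60 mm → contributes +5 770 216 mm⁴
Total I = 11 567 872 mm⁴.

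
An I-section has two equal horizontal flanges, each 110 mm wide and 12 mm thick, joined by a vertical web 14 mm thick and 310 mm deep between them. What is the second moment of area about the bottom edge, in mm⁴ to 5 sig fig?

Break the section into simple shapes (no overlaps), measuring from the bottom-left corner of the bounding box.
Bottom flange: 110 × 12, A = 1 320 mm², y = 6 mm, Ī = 15 840 mm⁴.
Web: 14 × 310, A = 4 340 mm², y = 167 mm, Ī = 34 756 167 mm⁴.
Top flange: 110 × 12, A = 1 320 mm², y = 328 mm, Ī = 15 840 mm⁴.
Transfer each piece to the bottom edge using Ī + A·d² with d = y − 0:
  bottom flange: d = 6 mm → contributes +63 360 mm⁴
  web: d = 167 mm → contributes +155 794 427 mm⁴
  top flange: d = 328 mm → contributes +142 026 720 mm⁴
Total I = 297 884 507 mm⁴.

I_base ≈ 2.9788 × 10⁸ mm⁴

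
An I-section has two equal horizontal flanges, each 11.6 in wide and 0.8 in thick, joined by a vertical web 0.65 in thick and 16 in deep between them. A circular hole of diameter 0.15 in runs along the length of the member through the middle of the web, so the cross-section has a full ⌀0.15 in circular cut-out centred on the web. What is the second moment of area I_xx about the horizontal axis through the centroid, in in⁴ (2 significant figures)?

Break the section into simple shapes (no overlaps), measuring from the bottom-left corner of the bounding box.
Bottom flange: 11.6 × 0.8, A = 9.28 in², y = 0.4 in, Ī = 0.4949 in⁴.
Web: 0.65 × 16, A = 10.4 in², y = 8.8 in, Ī = 221.9 in⁴.
Top flange: 11.6 × 0.8, A = 9.28 in², y = 17.2 in, Ī = 0.4949 in⁴.
Hole (subtracted): ⌀0.15, A = 0.01767 in², y = 8.8 in, Ī = 0.00002485 in⁴.
By symmetry the centroid is at mid-height, ȳ = 8.8 in.
Transfer each piece to the horizontal axis through the centroid using Ī + A·d² with d = y − 8.8:
  bottom flange: d = -8.4 in → contributes +655.3 in⁴
  web: d = 0 in → contributes +221.9 in⁴
  top flange: d = 8.4 in → contributes +655.3 in⁴
  hole: d = 0 in → contributes −0.00002485 in⁴
Total I = 1 532 in⁴.

I_xx ≈ 1500 in⁴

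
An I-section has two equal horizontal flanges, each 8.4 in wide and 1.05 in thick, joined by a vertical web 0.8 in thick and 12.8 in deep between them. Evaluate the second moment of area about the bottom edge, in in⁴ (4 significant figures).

I_base ≈ 2535 in⁴

Treat the section as a set of non-overlapping primitives; coordinates are from the bounding-box lower-left.
Bottom flange: 8.4 × 1.05, A = 8.82 in², y = 0.525 in, Ī = 0.810338 in⁴.
Web: 0.8 × 12.8, A = 10.24 in², y = 7.45 in, Ī = 139.81 in⁴.
Top flange: 8.4 × 1.05, A = 8.82 in², y = 14.375 in, Ī = 0.810338 in⁴.
Transfer each piece to the base of the section using Ī + A·d² with d = y − 0:
  bottom flange: d = 0.525 in → contributes +3.24135 in⁴
  web: d = 7.45 in → contributes +708.156 in⁴
  top flange: d = 14.375 in → contributes +1823.38 in⁴
Total I = 2534.78 in⁴.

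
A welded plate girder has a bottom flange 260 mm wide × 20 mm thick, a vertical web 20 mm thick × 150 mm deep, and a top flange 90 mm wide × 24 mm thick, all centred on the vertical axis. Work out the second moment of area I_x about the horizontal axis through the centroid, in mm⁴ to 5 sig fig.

Decompose the section into non-overlapping parts with the origin at the bottom-left of its bounding rectangle.
Bottom plate: 260 × 20, A = 5 200 mm², y = 10 mm, Ī = 173333.3 mm⁴.
Web plate: 20 × 150, A = 3 000 mm², y = 95 mm, Ī = 5 625 000 mm⁴.
Top plate: 90 × 24, A = 2 160 mm², y = 182 mm, Ī = 103 680 mm⁴.
Centroid: ȳ = ΣA·y / ΣA = 70.4749 mm.
Transfer each piece to the horizontal axis through the centroid using Ī + A·d² with d = y − 70.4749:
  bottom plate: d = -60.4749 mm → contributes +19 190 846 mm⁴
  web plate: d = 24.5251 mm → contributes +7 429 441 mm⁴
  top plate: d = 111.5251 mm → contributes +26 969 430 mm⁴
Total I = 53 589 717 mm⁴.

I_x ≈ 5.3590 × 10⁷ mm⁴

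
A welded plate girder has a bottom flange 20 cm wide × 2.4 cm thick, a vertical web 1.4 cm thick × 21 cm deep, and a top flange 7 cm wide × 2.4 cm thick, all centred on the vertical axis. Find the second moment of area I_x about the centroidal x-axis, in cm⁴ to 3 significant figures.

Break the section into simple shapes (no overlaps), measuring from the bottom-left corner of the bounding box.
Bottom plate: 20 × 2.4, A = 48 cm², y = 1.2 cm, Ī = 23.04 cm⁴.
Web plate: 1.4 × 21, A = 29.4 cm², y = 12.9 cm, Ī = 1080.5 cm⁴.
Top plate: 7 × 2.4, A = 16.8 cm², y = 24.6 cm, Ī = 8.064 cm⁴.
Centroid: ȳ = ΣA·y / ΣA = 9.0248 cm.
Transfer each piece to the centroidal x-axis using Ī + A·d² with d = y − 9.0248:
  bottom plate: d = -7.8248 cm → contributes +2 962 cm⁴
  web plate: d = 3.8752 cm → contributes +1521.9 cm⁴
  top plate: d = 15.575 cm → contributes +4083.5 cm⁴
Total I = 8567.4 cm⁴.

I_x ≈ 8570 cm⁴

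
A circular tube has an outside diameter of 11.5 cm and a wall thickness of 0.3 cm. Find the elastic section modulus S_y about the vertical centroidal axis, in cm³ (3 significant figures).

Treat the section as a set of non-overlapping primitives; coordinates are from the bounding-box lower-left.
Outer circle: ⌀11.5, A = 103.87 cm², x = 5.75 cm, Ī = 858.54 cm⁴.
Bore (subtracted): ⌀10.9, A = 93.313 cm², x = 5.75 cm, Ī = 692.91 cm⁴.
By symmetry the centroid is at mid-width, x̄ = 5.75 cm.
All pieces are centred on the vertical centroidal axis, so I = ΣĪ (holes subtracted) = 165.63 cm⁴.
Extreme fibre distance c = 5.75 cm; S = I/c = 28.806 cm³.

S_y ≈ 28.8 cm³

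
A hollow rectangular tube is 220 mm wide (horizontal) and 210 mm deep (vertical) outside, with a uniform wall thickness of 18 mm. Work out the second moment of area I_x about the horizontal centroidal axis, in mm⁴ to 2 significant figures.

I_x ≈ 8.9 × 10⁷ mm⁴

Treat the section as a set of non-overlapping primitives; coordinates are from the bounding-box lower-left.
Outer rectangle: 220 × 210, A = 46 200 mm², y = 105 mm, Ī = 169 785 000 mm⁴.
Inner void (subtracted): 184 × 174, A = 32 016 mm², y = 105 mm, Ī = 80 776 368 mm⁴.
By symmetry the centroid is at mid-height, ȳ = 105 mm.
All pieces are centred on the horizontal centroidal axis, so I = ΣĪ (holes subtracted) = 89 008 632 mm⁴.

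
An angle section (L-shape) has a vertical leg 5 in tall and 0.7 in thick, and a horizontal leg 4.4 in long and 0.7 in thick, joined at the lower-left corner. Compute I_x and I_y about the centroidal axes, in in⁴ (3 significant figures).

Split into non-overlapping primitives; take the origin at the lower-left of the bounding box.
Vertical leg: 0.7 × 5, A = 3.5 in², y = 2.5 in, Ī = 7.2917 in⁴.
Horizontal leg (remainder): 3.7 × 0.7, A = 2.59 in², y = 0.35 in, Ī = 0.10576 in⁴.
Centroid: ȳ = ΣA·y / ΣA = 1.5856 in.
Transfer each piece to the centroidal x-axis using Ī + A·d² with d = y − 1.5856:
  vertical leg: d = 0.91437 in → contributes +10.218 in⁴
  horizontal leg (remainder): d = -1.2356 in → contributes +4.0601 in⁴
Total I = 14.278 in⁴.
For the y-axis: x̄ = 1.2856 in.
Repeating about the centroidal y-axis gives I_y = 10.302 in⁴.

I_x ≈ 14.3 in⁴, I_y ≈ 10.3 in⁴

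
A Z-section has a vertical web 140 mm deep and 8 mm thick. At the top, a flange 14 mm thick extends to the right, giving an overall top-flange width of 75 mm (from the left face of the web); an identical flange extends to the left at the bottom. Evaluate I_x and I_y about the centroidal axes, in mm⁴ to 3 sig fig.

Decompose the section into non-overlapping parts with the origin at the bottom-left of its bounding rectangle.
Web: 8 × 140, A = 1 120 mm², y = 70 mm, Ī = 1 829 333 mm⁴.
Top flange (beyond web): 67 × 14, A = 938 mm², y = 133 mm, Ī = 15 321 mm⁴.
Bottom flange (beyond web): 67 × 14, A = 938 mm², y = 7 mm, Ī = 15 321 mm⁴.
Centroid: ȳ = ΣA·y / ΣA = 70 mm.
Transfer each piece to the centroidal x-axis using Ī + A·d² with d = y − 70:
  web: d = 0 mm → contributes +1 829 333 mm⁴
  top flange (beyond web): d = 63 mm → contributes +3 738 243 mm⁴
  bottom flange (beyond web): d = -63 mm → contributes +3 738 243 mm⁴
Total I = 9 305 819 mm⁴.
For the y-axis: x̄ = 71 mm.
Repeating about the centroidal y-axis gives I_y = 3 345 879 mm⁴.

I_x ≈ 9.31 × 10⁶ mm⁴, I_y ≈ 3.35 × 10⁶ mm⁴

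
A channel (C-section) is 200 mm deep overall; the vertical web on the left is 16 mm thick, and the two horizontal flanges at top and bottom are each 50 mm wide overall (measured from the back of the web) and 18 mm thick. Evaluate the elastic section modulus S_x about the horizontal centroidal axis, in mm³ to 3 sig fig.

Split into non-overlapping primitives; take the origin at the lower-left of the bounding box.
Web: 16 × 200, A = 3 200 mm², y = 100 mm, Ī = 10 666 667 mm⁴.
Top flange (beyond web): 34 × 18, A = 612 mm², y = 191 mm, Ī = 16 524 mm⁴.
Bottom flange (beyond web): 34 × 18, A = 612 mm², y = 9 mm, Ī = 16 524 mm⁴.
By symmetry the centroid is at mid-height, ȳ = 100 mm.
Transfer each piece to the horizontal centroidal axis using Ī + A·d² with d = y − 100:
  web: d = 0 mm → contributes +10 666 667 mm⁴
  top flange (beyond web): d = 91 mm → contributes +5 084 496 mm⁴
  bottom flange (beyond web): d = -91 mm → contributes +5 084 496 mm⁴
Total I = 20 835 659 mm⁴.
Extreme fibre distance c = 100 mm; S = I/c = 208 357 mm³.

S_x ≈ 2.08 × 10⁵ mm³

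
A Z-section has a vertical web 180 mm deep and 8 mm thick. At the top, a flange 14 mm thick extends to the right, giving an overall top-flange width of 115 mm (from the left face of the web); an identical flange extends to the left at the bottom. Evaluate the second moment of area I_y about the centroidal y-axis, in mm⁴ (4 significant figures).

Break the section into simple shapes (no overlaps), measuring from the bottom-left corner of the bounding box.
Web: 8 × 180, A = 1 440 mm², x = 111 mm, Ī = 7 680 mm⁴.
Top flange (beyond web): 107 × 14, A = 1 498 mm², x = 168.5 mm, Ī = 1 429 217 mm⁴.
Bottom flange (beyond web): 107 × 14, A = 1 498 mm², x = 53.5 mm, Ī = 1 429 217 mm⁴.
Centroid: x̄ = ΣA·x / ΣA = 111 mm.
Transfer each piece to the centroidal y-axis using Ī + A·d² with d = x − 111:
  web: d = 0 mm → contributes +7 680 mm⁴
  top flange (beyond web): d = 57.5 mm → contributes +6 381 979 mm⁴
  bottom flange (beyond web): d = -57.5 mm → contributes +6 381 979 mm⁴
Total I = 12 771 639 mm⁴.

I_y ≈ 1.277 × 10⁷ mm⁴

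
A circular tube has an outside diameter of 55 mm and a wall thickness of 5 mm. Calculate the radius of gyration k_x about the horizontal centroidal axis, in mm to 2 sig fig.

k_x ≈ 18 mm

Break the section into simple shapes (no overlaps), measuring from the bottom-left corner of the bounding box.
Outer circle: ⌀55, A = 2 376 mm², y = 27.5 mm, Ī = 449 180 mm⁴.
Bore (subtracted): ⌀45, A = 1 590 mm², y = 27.5 mm, Ī = 201 289 mm⁴.
By symmetry the centroid is at mid-height, ȳ = 27.5 mm.
All pieces are centred on the horizontal centroidal axis, so I = ΣĪ (holes subtracted) = 247 891 mm⁴.
Radius of gyration: k = √(I/A) = √(247 891 / 785.4) = 17.77 mm.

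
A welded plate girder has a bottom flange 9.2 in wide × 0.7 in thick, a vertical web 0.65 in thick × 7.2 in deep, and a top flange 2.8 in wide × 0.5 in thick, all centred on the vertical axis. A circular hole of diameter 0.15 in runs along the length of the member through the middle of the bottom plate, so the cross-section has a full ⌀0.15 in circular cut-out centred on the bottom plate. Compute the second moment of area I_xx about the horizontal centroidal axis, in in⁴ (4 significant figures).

I_xx ≈ 109.5 in⁴

Split into non-overlapping primitives; take the origin at the lower-left of the bounding box.
Bottom plate: 9.2 × 0.7, A = 6.44 in², y = 0.35 in, Ī = 0.262967 in⁴.
Web plate: 0.65 × 7.2, A = 4.68 in², y = 4.3 in, Ī = 20.2176 in⁴.
Top plate: 2.8 × 0.5, A = 1.4 in², y = 8.15 in, Ī = 0.0291667 in⁴.
Hole (subtracted): ⌀0.15, A = 0.0176715 in², y = 0.35 in, Ī = 0.0000248505 in⁴.
Centroid: ȳ = ΣA·y / ΣA = 2.70204 in.
Transfer each piece to the horizontal centroidal axis using Ī + A·d² with d = y − 2.70204:
  bottom plate: d = -2.35204 in → contributes +35.8897 in⁴
  web plate: d = 1.59796 in → contributes +32.1678 in⁴
  top plate: d = 5.44796 in → contributes +41.5815 in⁴
  hole: d = -2.35204 in → contributes −0.0977851 in⁴
Total I = 109.541 in⁴.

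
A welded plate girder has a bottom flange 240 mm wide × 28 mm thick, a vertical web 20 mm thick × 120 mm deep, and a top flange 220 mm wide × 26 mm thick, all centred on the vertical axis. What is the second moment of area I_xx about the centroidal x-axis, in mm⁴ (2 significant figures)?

I_xx ≈ 7.0 × 10⁷ mm⁴

Treat the section as a set of non-overlapping primitives; coordinates are from the bounding-box lower-left.
Bottom plate: 240 × 28, A = 6 720 mm², y = 14 mm, Ī = 439 040 mm⁴.
Web plate: 20 × 120, A = 2 400 mm², y = 88 mm, Ī = 2 880 000 mm⁴.
Top plate: 220 × 26, A = 5 720 mm², y = 161 mm, Ī = 322 227 mm⁴.
Centroid: ȳ = ΣA·y / ΣA = 82.63 mm.
Transfer each piece to the centroidal x-axis using Ī + A·d² with d = y − 82.63:
  bottom plate: d = -68.63 mm → contributes +32 088 942 mm⁴
  web plate: d = 5.372 mm → contributes +2 949 259 mm⁴
  top plate: d = 78.37 mm → contributes +35 455 412 mm⁴
Total I = 70 493 613 mm⁴.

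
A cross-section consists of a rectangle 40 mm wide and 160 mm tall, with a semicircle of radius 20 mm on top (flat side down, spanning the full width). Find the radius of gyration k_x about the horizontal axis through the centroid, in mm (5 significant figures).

k_x ≈ 50.819 mm

Split into non-overlapping primitives; take the origin at the lower-left of the bounding box.
Rectangular body: 40 × 160, A = 6 400 mm², y = 80 mm, Ī = 13 653 333 mm⁴.
Semicircular cap: semicircle r = 20, A = 628.3185 mm², y = 168.4883 mm, Ī = 17561.11 mm⁴.
Centroid: ȳ = ΣA·y / ΣA = 87.91069 mm.
Transfer each piece to the horizontal axis through the centroid using Ī + A·d² with d = y − 87.91069:
  rectangular body: d = -7.910685 mm → contributes +14 053 839 mm⁴
  semicircular cap: d = 80.57758 mm → contributes +4 097 074 mm⁴
Total I = 18 150 912 mm⁴.
Radius of gyration: k = √(I/A) = √(18 150 912 / 7028.319) = 50.8187 mm.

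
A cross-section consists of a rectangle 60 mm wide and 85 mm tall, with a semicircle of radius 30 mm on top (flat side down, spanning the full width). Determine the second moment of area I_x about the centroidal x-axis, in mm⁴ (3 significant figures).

Break the section into simple shapes (no overlaps), measuring from the bottom-left corner of the bounding box.
Rectangular body: 60 × 85, A = 5 100 mm², y = 42.5 mm, Ī = 3 070 625 mm⁴.
Semicircular cap: semicircle r = 30, A = 1413.7 mm², y = 97.732 mm, Ī = 88 903 mm⁴.
Centroid: ȳ = ΣA·y / ΣA = 54.487 mm.
Transfer each piece to the centroidal x-axis using Ī + A·d² with d = y − 54.487:
  rectangular body: d = -11.987 mm → contributes +3 803 492 mm⁴
  semicircular cap: d = 43.245 mm → contributes +2 732 729 mm⁴
Total I = 6 536 220 mm⁴.

I_x ≈ 6.54 × 10⁶ mm⁴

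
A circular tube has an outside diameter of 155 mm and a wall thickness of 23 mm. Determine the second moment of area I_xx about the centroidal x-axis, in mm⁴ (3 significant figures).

Treat the section as a set of non-overlapping primitives; coordinates are from the bounding-box lower-left.
Outer circle: ⌀155, A = 18 869 mm², y = 77.5 mm, Ī = 28 333 269 mm⁴.
Bore (subtracted): ⌀109, A = 9331.3 mm², y = 77.5 mm, Ī = 6 929 085 mm⁴.
By symmetry the centroid is at mid-height, ȳ = 77.5 mm.
All pieces are centred on the centroidal x-axis, so I = ΣĪ (holes subtracted) = 21 404 184 mm⁴.

I_xx ≈ 2.14 × 10⁷ mm⁴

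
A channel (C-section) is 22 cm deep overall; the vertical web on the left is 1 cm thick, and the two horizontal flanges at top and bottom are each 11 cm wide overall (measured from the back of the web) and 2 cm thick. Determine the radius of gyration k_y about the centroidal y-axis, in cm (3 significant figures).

k_y ≈ 3.51 cm

Decompose the section into non-overlapping parts with the origin at the bottom-left of its bounding rectangle.
Web: 1 × 22, A = 22 cm², x = 0.5 cm, Ī = 1.8333 cm⁴.
Top flange (beyond web): 10 × 2, A = 20 cm², x = 6 cm, Ī = 166.67 cm⁴.
Bottom flange (beyond web): 10 × 2, A = 20 cm², x = 6 cm, Ī = 166.67 cm⁴.
Centroid: x̄ = ΣA·x / ΣA = 4.0484 cm.
Transfer each piece to the centroidal y-axis using Ī + A·d² with d = x − 4.0484:
  web: d = -3.5484 cm → contributes +278.84 cm⁴
  top flange (beyond web): d = 1.9516 cm → contributes +242.84 cm⁴
  bottom flange (beyond web): d = 1.9516 cm → contributes +242.84 cm⁴
Total I = 764.52 cm⁴.
Radius of gyration: k = √(I/A) = √(764.52 / 62) = 3.5116 cm.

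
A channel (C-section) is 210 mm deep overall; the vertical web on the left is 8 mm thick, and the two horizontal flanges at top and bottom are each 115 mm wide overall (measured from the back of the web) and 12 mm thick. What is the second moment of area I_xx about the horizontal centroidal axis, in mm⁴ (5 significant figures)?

I_xx ≈ 3.1374 × 10⁷ mm⁴

Decompose the section into non-overlapping parts with the origin at the bottom-left of its bounding rectangle.
Web: 8 × 210, A = 1 680 mm², y = 105 mm, Ī = 6 174 000 mm⁴.
Top flange (beyond web): 107 × 12, A = 1 284 mm², y = 204 mm, Ī = 15 408 mm⁴.
Bottom flange (beyond web): 107 × 12, A = 1 284 mm², y = 6 mm, Ī = 15 408 mm⁴.
By symmetry the centroid is at mid-height, ȳ = 105 mm.
Transfer each piece to the horizontal centroidal axis using Ī + A·d² with d = y − 105:
  web: d = 0 mm → contributes +6 174 000 mm⁴
  top flange (beyond web): d = 99 mm → contributes +12 599 892 mm⁴
  bottom flange (beyond web): d = -99 mm → contributes +12 599 892 mm⁴
Total I = 31 373 784 mm⁴.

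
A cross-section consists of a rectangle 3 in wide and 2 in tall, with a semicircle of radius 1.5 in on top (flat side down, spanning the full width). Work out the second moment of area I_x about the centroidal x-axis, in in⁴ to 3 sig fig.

I_x ≈ 8.51 in⁴

Decompose the section into non-overlapping parts with the origin at the bottom-left of its bounding rectangle.
Rectangular body: 3 × 2, A = 6 in², y = 1 in, Ī = 2 in⁴.
Semicircular cap: semicircle r = 1.5, A = 3.5343 in², y = 2.6366 in, Ī = 0.55564 in⁴.
Centroid: ȳ = ΣA·y / ΣA = 1.6067 in.
Transfer each piece to the centroidal x-axis using Ī + A·d² with d = y − 1.6067:
  rectangular body: d = -0.60668 in → contributes +4.2084 in⁴
  semicircular cap: d = 1.0299 in → contributes +4.3047 in⁴
Total I = 8.5131 in⁴.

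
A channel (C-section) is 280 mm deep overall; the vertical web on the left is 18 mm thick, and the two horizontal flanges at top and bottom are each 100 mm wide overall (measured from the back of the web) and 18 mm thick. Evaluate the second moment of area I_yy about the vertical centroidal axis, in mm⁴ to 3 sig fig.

Treat the section as a set of non-overlapping primitives; coordinates are from the bounding-box lower-left.
Web: 18 × 280, A = 5 040 mm², x = 9 mm, Ī = 136 080 mm⁴.
Top flange (beyond web): 82 × 18, A = 1 476 mm², x = 59 mm, Ī = 827 052 mm⁴.
Bottom flange (beyond web): 82 × 18, A = 1 476 mm², x = 59 mm, Ī = 827 052 mm⁴.
Centroid: x̄ = ΣA·x / ΣA = 27.468 mm.
Transfer each piece to the vertical centroidal axis using Ī + A·d² with d = x − 27.468:
  web: d = -18.468 mm → contributes +1 855 145 mm⁴
  top flange (beyond web): d = 31.532 mm → contributes +2 294 547 mm⁴
  bottom flange (beyond web): d = 31.532 mm → contributes +2 294 547 mm⁴
Total I = 6 444 238 mm⁴.

I_yy ≈ 6.44 × 10⁶ mm⁴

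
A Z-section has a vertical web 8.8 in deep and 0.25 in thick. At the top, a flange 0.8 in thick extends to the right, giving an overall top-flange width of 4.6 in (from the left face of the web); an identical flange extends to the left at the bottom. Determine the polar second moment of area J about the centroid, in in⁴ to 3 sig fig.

J ≈ 174 in⁴

Split into non-overlapping primitives; take the origin at the lower-left of the bounding box.
Web: 0.25 × 8.8, A = 2.2 in², y = 4.4 in, Ī = 14.197 in⁴.
Top flange (beyond web): 4.35 × 0.8, A = 3.48 in², y = 8.4 in, Ī = 0.1856 in⁴.
Bottom flange (beyond web): 4.35 × 0.8, A = 3.48 in², y = 0.4 in, Ī = 0.1856 in⁴.
Centroid: ȳ = ΣA·y / ΣA = 4.4 in.
Transfer each piece to the centroidal x-axis using Ī + A·d² with d = y − 4.4:
  web: d = 0 in → contributes +14.197 in⁴
  top flange (beyond web): d = 4 in → contributes +55.866 in⁴
  bottom flange (beyond web): d = -4 in → contributes +55.866 in⁴
Total I = 125.93 in⁴.
For the y-axis: x̄ = 4.475 in.
Repeating about the centroidal y-axis gives I_y = 47.805 in⁴.
Polar second moment: J = I_x + I_y = 173.73 in⁴.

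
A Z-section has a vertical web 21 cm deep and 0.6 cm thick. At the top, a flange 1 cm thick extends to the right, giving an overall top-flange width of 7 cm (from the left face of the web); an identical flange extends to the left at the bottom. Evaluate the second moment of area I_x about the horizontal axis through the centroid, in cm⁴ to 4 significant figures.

I_x ≈ 1744 cm⁴

Split into non-overlapping primitives; take the origin at the lower-left of the bounding box.
Web: 0.6 × 21, A = 12.6 cm², y = 10.5 cm, Ī = 463.05 cm⁴.
Top flange (beyond web): 6.4 × 1, A = 6.4 cm², y = 20.5 cm, Ī = 0.533333 cm⁴.
Bottom flange (beyond web): 6.4 × 1, A = 6.4 cm², y = 0.5 cm, Ī = 0.533333 cm⁴.
Centroid: ȳ = ΣA·y / ΣA = 10.5 cm.
Transfer each piece to the horizontal axis through the centroid using Ī + A·d² with d = y − 10.5:
  web: d = 0 cm → contributes +463.05 cm⁴
  top flange (beyond web): d = 10 cm → contributes +640.533 cm⁴
  bottom flange (beyond web): d = -10 cm → contributes +640.533 cm⁴
Total I = 1744.12 cm⁴.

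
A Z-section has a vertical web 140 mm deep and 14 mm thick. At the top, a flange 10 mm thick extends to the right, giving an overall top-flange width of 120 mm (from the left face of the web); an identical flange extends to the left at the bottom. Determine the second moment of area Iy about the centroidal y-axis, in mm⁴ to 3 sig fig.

Iy ≈ 9.65 × 10⁶ mm⁴

Break the section into simple shapes (no overlaps), measuring from the bottom-left corner of the bounding box.
Web: 14 × 140, A = 1 960 mm², x = 113 mm, Ī = 32 013 mm⁴.
Top flange (beyond web): 106 × 10, A = 1 060 mm², x = 173 mm, Ī = 992 513 mm⁴.
Bottom flange (beyond web): 106 × 10, A = 1 060 mm², x = 53 mm, Ī = 992 513 mm⁴.
Centroid: x̄ = ΣA·x / ΣA = 113 mm.
Transfer each piece to the centroidal y-axis using Ī + A·d² with d = x − 113:
  web: d = 0 mm → contributes +32 013 mm⁴
  top flange (beyond web): d = 60 mm → contributes +4 808 513 mm⁴
  bottom flange (beyond web): d = -60 mm → contributes +4 808 513 mm⁴
Total I = 9 649 040 mm⁴.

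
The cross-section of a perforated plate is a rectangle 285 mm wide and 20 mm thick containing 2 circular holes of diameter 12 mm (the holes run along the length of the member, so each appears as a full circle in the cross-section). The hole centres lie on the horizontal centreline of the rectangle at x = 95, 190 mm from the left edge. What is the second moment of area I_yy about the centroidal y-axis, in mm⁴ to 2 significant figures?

I_yy ≈ 3.8 × 10⁷ mm⁴

Decompose the section into non-overlapping parts with the origin at the bottom-left of its bounding rectangle.
Plate: 285 × 20, A = 5 700 mm², x = 142.5 mm, Ī = 38 581 875 mm⁴.
Hole 1 (subtracted): ⌀12, A = 113.1 mm², x = 95 mm, Ī = 1 018 mm⁴.
Hole 2 (subtracted): ⌀12, A = 113.1 mm², x = 190 mm, Ī = 1 018 mm⁴.
By symmetry the centroid is at mid-width, x̄ = 142.5 mm.
Transfer each piece to the centroidal y-axis using Ī + A·d² with d = x − 142.5:
  plate: d = 0 mm → contributes +38 581 875 mm⁴
  hole 1: d = -47.5 mm → contributes −256 194 mm⁴
  hole 2: d = 47.5 mm → contributes −256 194 mm⁴
Total I = 38 069 488 mm⁴.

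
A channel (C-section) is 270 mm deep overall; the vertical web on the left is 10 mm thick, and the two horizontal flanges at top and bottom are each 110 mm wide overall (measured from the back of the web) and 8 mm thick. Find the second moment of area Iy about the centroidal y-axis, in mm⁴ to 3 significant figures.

Iy ≈ 4.39 × 10⁶ mm⁴

Decompose the section into non-overlapping parts with the origin at the bottom-left of its bounding rectangle.
Web: 10 × 270, A = 2 700 mm², x = 5 mm, Ī = 22 500 mm⁴.
Top flange (beyond web): 100 × 8, A = 800 mm², x = 60 mm, Ī = 666 667 mm⁴.
Bottom flange (beyond web): 100 × 8, A = 800 mm², x = 60 mm, Ī = 666 667 mm⁴.
Centroid: x̄ = ΣA·x / ΣA = 25.465 mm.
Transfer each piece to the centroidal y-axis using Ī + A·d² with d = x − 25.465:
  web: d = -20.465 mm → contributes +1 153 317 mm⁴
  top flange (beyond web): d = 34.535 mm → contributes +1 620 793 mm⁴
  bottom flange (beyond web): d = 34.535 mm → contributes +1 620 793 mm⁴
Total I = 4 394 903 mm⁴.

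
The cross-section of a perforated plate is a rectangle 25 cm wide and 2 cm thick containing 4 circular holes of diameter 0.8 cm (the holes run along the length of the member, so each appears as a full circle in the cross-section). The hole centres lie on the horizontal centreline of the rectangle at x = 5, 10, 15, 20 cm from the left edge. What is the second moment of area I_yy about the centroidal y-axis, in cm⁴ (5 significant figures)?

I_yy ≈ 2541.3 cm⁴

Break the section into simple shapes (no overlaps), measuring from the bottom-left corner of the bounding box.
Plate: 25 × 2, A = 50 cm², x = 12.5 cm, Ī = 2604.167 cm⁴.
Hole 1 (subtracted): ⌀0.8, A = 0.5026548 cm², x = 5 cm, Ī = 0.02010619 cm⁴.
Hole 2 (subtracted): ⌀0.8, A = 0.5026548 cm², x = 10 cm, Ī = 0.02010619 cm⁴.
Hole 3 (subtracted): ⌀0.8, A = 0.5026548 cm², x = 15 cm, Ī = 0.02010619 cm⁴.
Hole 4 (subtracted): ⌀0.8, A = 0.5026548 cm², x = 20 cm, Ī = 0.02010619 cm⁴.
By symmetry the centroid is at mid-width, x̄ = 12.5 cm.
Transfer each piece to the centroidal y-axis using Ī + A·d² with d = x − 12.5:
  plate: d = 0 cm → contributes +2604.167 cm⁴
  hole 1: d = -7.5 cm → contributes −28.29444 cm⁴
  hole 2: d = -2.5 cm → contributes −3.161699 cm⁴
  hole 3: d = 2.5 cm → contributes −3.161699 cm⁴
  hole 4: d = 7.5 cm → contributes −28.29444 cm⁴
Total I = 2541.254 cm⁴.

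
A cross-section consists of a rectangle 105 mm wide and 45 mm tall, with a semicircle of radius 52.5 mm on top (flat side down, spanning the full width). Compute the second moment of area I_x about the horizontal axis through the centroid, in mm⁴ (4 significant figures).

Decompose the section into non-overlapping parts with the origin at the bottom-left of its bounding rectangle.
Rectangular body: 105 × 45, A = 4 725 mm², y = 22.5 mm, Ī = 797 344 mm⁴.
Semicircular cap: semicircle r = 52.5, A = 4329.51 mm², y = 67.2817 mm, Ī = 833 814 mm⁴.
Centroid: ȳ = ΣA·y / ΣA = 43.9128 mm.
Transfer each piece to the horizontal axis through the centroid using Ī + A·d² with d = y − 43.9128:
  rectangular body: d = -21.4128 mm → contributes +2 963 801 mm⁴
  semicircular cap: d = 23.3689 mm → contributes +3 198 173 mm⁴
Total I = 6 161 974 mm⁴.

I_x ≈ 6.162 × 10⁶ mm⁴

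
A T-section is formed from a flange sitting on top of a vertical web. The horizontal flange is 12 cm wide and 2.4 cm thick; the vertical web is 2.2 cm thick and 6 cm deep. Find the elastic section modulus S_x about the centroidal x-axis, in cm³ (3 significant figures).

Treat the section as a set of non-overlapping primitives; coordinates are from the bounding-box lower-left.
Flange: 12 × 2.4, A = 28.8 cm², y = 7.2 cm, Ī = 13.824 cm⁴.
Web: 2.2 × 6, A = 13.2 cm², y = 3 cm, Ī = 39.6 cm⁴.
Centroid: ȳ = ΣA·y / ΣA = 5.88 cm.
Transfer each piece to the centroidal x-axis using Ī + A·d² with d = y − 5.88:
  flange: d = 1.32 cm → contributes +64.005 cm⁴
  web: d = -2.88 cm → contributes +149.09 cm⁴
Total I = 213.09 cm⁴.
Extreme fibre distance c = 5.88 cm; S = I/c = 36.24 cm³.

S_x ≈ 36.2 cm³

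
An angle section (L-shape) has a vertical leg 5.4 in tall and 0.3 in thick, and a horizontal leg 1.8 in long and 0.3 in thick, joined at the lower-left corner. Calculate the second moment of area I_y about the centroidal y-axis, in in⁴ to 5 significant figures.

Break the section into simple shapes (no overlaps), measuring from the bottom-left corner of the bounding box.
Vertical leg: 0.3 × 5.4, A = 1.62 in², x = 0.15 in, Ī = 0.01215 in⁴.
Horizontal leg (remainder): 1.5 × 0.3, A = 0.45 in², x = 1.05 in, Ī = 0.084375 in⁴.
Centroid: x̄ = ΣA·x / ΣA = 0.3456522 in.
Transfer each piece to the centroidal y-axis using Ī + A·d² with d = x − 0.3456522:
  vertical leg: d = -0.1956522 in → contributes +0.07416323 in⁴
  horizontal leg (remainder): d = 0.7043478 in → contributes +0.3076226 in⁴
Total I = 0.3817859 in⁴.

I_y ≈ 0.38179 in⁴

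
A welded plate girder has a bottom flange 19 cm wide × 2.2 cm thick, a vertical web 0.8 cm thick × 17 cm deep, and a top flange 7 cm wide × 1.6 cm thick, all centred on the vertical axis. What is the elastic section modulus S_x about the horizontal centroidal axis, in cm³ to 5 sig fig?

S_x ≈ 263.87 cm³

Decompose the section into non-overlapping parts with the origin at the bottom-left of its bounding rectangle.
Bottom plate: 19 × 2.2, A = 41.8 cm², y = 1.1 cm, Ī = 16.85933 cm⁴.
Web plate: 0.8 × 17, A = 13.6 cm², y = 10.7 cm, Ī = 327.5333 cm⁴.
Top plate: 7 × 1.6, A = 11.2 cm², y = 20 cm, Ī = 2.389333 cm⁴.
Centroid: ȳ = ΣA·y / ΣA = 6.238739 cm.
Transfer each piece to the horizontal centroidal axis using Ī + A·d² with d = y − 6.238739:
  bottom plate: d = -5.138739 cm → contributes +1120.657 cm⁴
  web plate: d = 4.461261 cm → contributes +598.2121 cm⁴
  top plate: d = 13.76126 cm → contributes +2123.359 cm⁴
Total I = 3842.228 cm⁴.
Extreme fibre distance c = 14.56126 cm; S = I/c = 263.8664 cm³.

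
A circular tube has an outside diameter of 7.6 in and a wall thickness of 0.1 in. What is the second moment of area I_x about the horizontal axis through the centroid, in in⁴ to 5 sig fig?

Decompose the section into non-overlapping parts with the origin at the bottom-left of its bounding rectangle.
Outer circle: ⌀7.6, A = 45.3646 in², y = 3.8 in, Ī = 163.7662 in⁴.
Bore (subtracted): ⌀7.4, A = 43.0084 in², y = 3.8 in, Ī = 147.1963 in⁴.
By symmetry the centroid is at mid-height, ȳ = 3.8 in.
All pieces are centred on the horizontal axis through the centroid, so I = ΣĪ (holes subtracted) = 16.56994 in⁴.

I_x ≈ 16.570 in⁴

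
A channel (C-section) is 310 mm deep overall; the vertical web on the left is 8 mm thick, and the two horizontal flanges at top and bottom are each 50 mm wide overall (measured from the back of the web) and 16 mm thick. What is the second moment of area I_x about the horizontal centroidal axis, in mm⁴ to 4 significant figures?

I_x ≈ 4.893 × 10⁷ mm⁴

Decompose the section into non-overlapping parts with the origin at the bottom-left of its bounding rectangle.
Web: 8 × 310, A = 2 480 mm², y = 155 mm, Ī = 19 860 667 mm⁴.
Top flange (beyond web): 42 × 16, A = 672 mm², y = 302 mm, Ī = 14 336 mm⁴.
Bottom flange (beyond web): 42 × 16, A = 672 mm², y = 8 mm, Ī = 14 336 mm⁴.
By symmetry the centroid is at mid-height, ȳ = 155 mm.
Transfer each piece to the horizontal centroidal axis using Ī + A·d² with d = y − 155:
  web: d = 0 mm → contributes +19 860 667 mm⁴
  top flange (beyond web): d = 147 mm → contributes +14 535 584 mm⁴
  bottom flange (beyond web): d = -147 mm → contributes +14 535 584 mm⁴
Total I = 48 931 835 mm⁴.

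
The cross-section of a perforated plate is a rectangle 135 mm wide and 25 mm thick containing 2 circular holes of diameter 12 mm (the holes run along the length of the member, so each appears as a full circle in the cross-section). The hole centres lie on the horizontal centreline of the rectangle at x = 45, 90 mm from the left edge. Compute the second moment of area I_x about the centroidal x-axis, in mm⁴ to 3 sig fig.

Split into non-overlapping primitives; take the origin at the lower-left of the bounding box.
Plate: 135 × 25, A = 3 375 mm², y = 12.5 mm, Ī = 175 781 mm⁴.
Hole 1 (subtracted): ⌀12, A = 113.1 mm², y = 12.5 mm, Ī = 1017.9 mm⁴.
Hole 2 (subtracted): ⌀12, A = 113.1 mm², y = 12.5 mm, Ī = 1017.9 mm⁴.
By symmetry the centroid is at mid-height, ȳ = 12.5 mm.
All pieces are centred on the centroidal x-axis, so I = ΣĪ (holes subtracted) = 173 745 mm⁴.

I_x ≈ 1.74 × 10⁵ mm⁴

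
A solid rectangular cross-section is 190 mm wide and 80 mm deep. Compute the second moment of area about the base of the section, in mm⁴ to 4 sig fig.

The section: 190 × 80, A = 15 200 mm², y = 40 mm, Ī = 8 106 667 mm⁴.
Transfer it to the bottom edge using Ī + A·d² with d = y − 0:
  the section: d = 40 mm → contributes +32 426 667 mm⁴
Total I = 32 426 667 mm⁴.

I_base ≈ 3.243 × 10⁷ mm⁴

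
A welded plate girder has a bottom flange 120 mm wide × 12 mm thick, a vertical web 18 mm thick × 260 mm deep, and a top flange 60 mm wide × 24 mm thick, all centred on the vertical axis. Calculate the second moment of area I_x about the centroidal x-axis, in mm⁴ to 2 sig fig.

Decompose the section into non-overlapping parts with the origin at the bottom-left of its bounding rectangle.
Bottom plate: 120 × 12, A = 1 440 mm², y = 6 mm, Ī = 17 280 mm⁴.
Web plate: 18 × 260, A = 4 680 mm², y = 142 mm, Ī = 26 364 000 mm⁴.
Top plate: 60 × 24, A = 1 440 mm², y = 284 mm, Ī = 69 120 mm⁴.
Centroid: ȳ = ΣA·y / ΣA = 143.1 mm.
Transfer each piece to the centroidal x-axis using Ī + A·d² with d = y − 143.1:
  bottom plate: d = -137.1 mm → contributes +27 101 035 mm⁴
  web plate: d = -1.143 mm → contributes +26 370 113 mm⁴
  top plate: d = 140.9 mm → contributes +28 639 778 mm⁴
Total I = 82 110 926 mm⁴.

I_x ≈ 8.2 × 10⁷ mm⁴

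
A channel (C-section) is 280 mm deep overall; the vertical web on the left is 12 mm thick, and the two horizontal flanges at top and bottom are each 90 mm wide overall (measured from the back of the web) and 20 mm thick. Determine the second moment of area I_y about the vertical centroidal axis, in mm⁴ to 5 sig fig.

Treat the section as a set of non-overlapping primitives; coordinates are from the bounding-box lower-left.
Web: 12 × 280, A = 3 360 mm², x = 6 mm, Ī = 40 320 mm⁴.
Top flange (beyond web): 78 × 20, A = 1 560 mm², x = 51 mm, Ī = 790 920 mm⁴.
Bottom flange (beyond web): 78 × 20, A = 1 560 mm², x = 51 mm, Ī = 790 920 mm⁴.
Centroid: x̄ = ΣA·x / ΣA = 27.66667 mm.
Transfer each piece to the vertical centroidal axis using Ī + A·d² with d = x − 27.66667:
  web: d = -21.66667 mm → contributes +1 617 653 mm⁴
  top flange (beyond web): d = 23.33333 mm → contributes +1 640 253 mm⁴
  bottom flange (beyond web): d = 23.33333 mm → contributes +1 640 253 mm⁴
Total I = 4 898 160 mm⁴.

I_y ≈ 4.8982 × 10⁶ mm⁴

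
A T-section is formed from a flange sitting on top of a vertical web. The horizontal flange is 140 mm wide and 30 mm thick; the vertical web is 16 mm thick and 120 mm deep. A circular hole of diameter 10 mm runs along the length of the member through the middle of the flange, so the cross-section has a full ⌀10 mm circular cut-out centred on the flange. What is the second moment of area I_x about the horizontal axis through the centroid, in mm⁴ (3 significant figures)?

Decompose the section into non-overlapping parts with the origin at the bottom-left of its bounding rectangle.
Flange: 140 × 30, A = 4 200 mm², y = 135 mm, Ī = 315 000 mm⁴.
Web: 16 × 120, A = 1 920 mm², y = 60 mm, Ī = 2 304 000 mm⁴.
Hole (subtracted): ⌀10, A = 78.54 mm², y = 135 mm, Ī = 490.87 mm⁴.
Centroid: ȳ = ΣA·y / ΣA = 111.16 mm.
Transfer each piece to the horizontal axis through the centroid using Ī + A·d² with d = y − 111.16:
  flange: d = 23.835 mm → contributes +2 701 110 mm⁴
  web: d = -51.165 mm → contributes +7 330 227 mm⁴
  hole: d = 23.835 mm → contributes −45 111 mm⁴
Total I = 9 986 226 mm⁴.

I_x ≈ 9.99 × 10⁶ mm⁴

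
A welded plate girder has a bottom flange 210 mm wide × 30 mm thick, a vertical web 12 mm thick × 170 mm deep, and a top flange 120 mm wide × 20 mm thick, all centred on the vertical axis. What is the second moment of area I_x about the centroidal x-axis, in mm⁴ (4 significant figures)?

I_x ≈ 7.508 × 10⁷ mm⁴

Break the section into simple shapes (no overlaps), measuring from the bottom-left corner of the bounding box.
Bottom plate: 210 × 30, A = 6 300 mm², y = 15 mm, Ī = 472 500 mm⁴.
Web plate: 12 × 170, A = 2 040 mm², y = 115 mm, Ī = 4 913 000 mm⁴.
Top plate: 120 × 20, A = 2 400 mm², y = 210 mm, Ī = 80 000 mm⁴.
Centroid: ȳ = ΣA·y / ΣA = 77.5698 mm.
Transfer each piece to the centroidal x-axis using Ī + A·d² with d = y − 77.5698:
  bottom plate: d = -62.5698 mm → contributes +25 136 899 mm⁴
  web plate: d = 37.4302 mm → contributes +7 771 076 mm⁴
  top plate: d = 132.43 mm → contributes +42 170 598 mm⁴
Total I = 75 078 573 mm⁴.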